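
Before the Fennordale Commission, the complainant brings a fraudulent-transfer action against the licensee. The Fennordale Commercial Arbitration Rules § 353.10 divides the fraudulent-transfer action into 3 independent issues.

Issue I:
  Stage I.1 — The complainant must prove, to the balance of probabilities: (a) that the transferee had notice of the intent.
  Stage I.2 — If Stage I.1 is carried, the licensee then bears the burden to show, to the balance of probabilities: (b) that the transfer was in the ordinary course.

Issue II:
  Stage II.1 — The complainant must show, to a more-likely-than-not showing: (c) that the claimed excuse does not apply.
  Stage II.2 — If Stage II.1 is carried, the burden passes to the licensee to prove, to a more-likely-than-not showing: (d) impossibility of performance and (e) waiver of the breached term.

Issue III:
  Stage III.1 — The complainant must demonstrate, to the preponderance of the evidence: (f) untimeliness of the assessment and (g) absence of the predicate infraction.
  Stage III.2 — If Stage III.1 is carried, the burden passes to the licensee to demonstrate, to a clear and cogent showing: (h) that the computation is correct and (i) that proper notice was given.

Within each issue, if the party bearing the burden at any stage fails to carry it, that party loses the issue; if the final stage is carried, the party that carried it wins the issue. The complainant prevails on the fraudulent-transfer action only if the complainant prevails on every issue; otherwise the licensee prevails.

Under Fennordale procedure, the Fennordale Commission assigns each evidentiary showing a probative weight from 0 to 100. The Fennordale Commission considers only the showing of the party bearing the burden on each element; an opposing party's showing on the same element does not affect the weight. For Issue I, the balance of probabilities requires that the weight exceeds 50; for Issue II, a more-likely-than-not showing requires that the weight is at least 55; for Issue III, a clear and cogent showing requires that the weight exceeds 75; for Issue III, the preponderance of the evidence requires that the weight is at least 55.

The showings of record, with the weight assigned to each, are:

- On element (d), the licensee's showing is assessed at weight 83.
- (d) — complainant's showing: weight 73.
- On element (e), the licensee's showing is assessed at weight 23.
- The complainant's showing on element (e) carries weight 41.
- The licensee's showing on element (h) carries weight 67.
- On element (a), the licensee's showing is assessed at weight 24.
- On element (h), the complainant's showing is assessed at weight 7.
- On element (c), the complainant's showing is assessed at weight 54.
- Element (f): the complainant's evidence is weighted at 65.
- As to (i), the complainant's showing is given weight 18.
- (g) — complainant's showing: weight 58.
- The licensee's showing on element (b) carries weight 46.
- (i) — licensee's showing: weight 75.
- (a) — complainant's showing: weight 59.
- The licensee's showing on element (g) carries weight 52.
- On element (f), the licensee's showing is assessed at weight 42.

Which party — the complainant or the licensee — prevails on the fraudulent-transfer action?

licensee

— Issue I —
Stage I.1 (complainant, the balance of probabilities, weight exceeds 50): (a) 59 (licensee's 24 disregarded) > 50 — meets.
  Stage I.1 carried; the burden shifts to the licensee.
Stage I.2 (licensee, the balance of probabilities, weight exceeds 50): (b) 46 ≤ 50 — fails.
  The licensee does not carry Stage I.2.
So the complainant prevails on this issue.
— Issue II —
Stage II.1 — burden on complainant; standard: a more-likely-than-not showing (weight is at least 55).
    (c): 54 < 55 [not met]
  The complainant does not carry Stage II.1.
So the licensee prevails on this issue.
— Issue III —
At Stage III.1 the complainant must meet the preponderance of the evidence (weight is at least 55): on (f) the weight is 65 (the licensee's 42 is given no effect), ≥ 55, so (f) meets the standard; on (g) the weight is 58 (the licensee's 52 is given no effect), which does reach 55, so (g) meets the standard.
  The complainant carries Stage III.1; the licensee now bears the burden.
At Stage III.2 the licensee must meet a clear and cogent showing (weight exceeds 75): on (h) the weight is 67 (the complainant's 7 is given no effect), ≤ 75, so (h) does not meet the standard; on (i) the weight is 75 (the complainant's 18 is given no effect), which does not exceed 75, so (i) does not meet the standard.
  Not every element is met, so the licensee fails to carry Stage III.2.
So the complainant prevails on this issue.
Per-issue: Issue I → complainant; Issue II → licensee; Issue III → complainant. The complainant must prevail on every issue; overall, the licensee prevails.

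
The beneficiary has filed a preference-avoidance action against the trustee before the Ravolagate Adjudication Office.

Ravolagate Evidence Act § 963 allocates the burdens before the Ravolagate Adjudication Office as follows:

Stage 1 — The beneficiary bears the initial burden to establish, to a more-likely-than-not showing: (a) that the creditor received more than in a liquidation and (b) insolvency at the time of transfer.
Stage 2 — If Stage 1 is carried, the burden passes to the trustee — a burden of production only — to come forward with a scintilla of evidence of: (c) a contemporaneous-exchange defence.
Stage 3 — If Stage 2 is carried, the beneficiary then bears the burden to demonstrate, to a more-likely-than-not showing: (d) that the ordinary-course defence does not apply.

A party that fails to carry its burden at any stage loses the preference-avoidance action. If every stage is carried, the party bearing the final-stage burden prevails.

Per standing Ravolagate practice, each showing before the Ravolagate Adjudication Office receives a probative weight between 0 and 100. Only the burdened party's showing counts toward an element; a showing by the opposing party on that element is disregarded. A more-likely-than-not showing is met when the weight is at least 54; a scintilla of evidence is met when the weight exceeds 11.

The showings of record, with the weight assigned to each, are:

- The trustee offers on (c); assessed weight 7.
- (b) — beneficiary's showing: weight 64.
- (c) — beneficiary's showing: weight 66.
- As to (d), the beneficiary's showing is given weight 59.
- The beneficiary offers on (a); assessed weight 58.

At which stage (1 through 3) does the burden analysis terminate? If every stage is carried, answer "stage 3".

stage 2

Stage 1 (beneficiary, a more-likely-than-not showing, weight is at least 54): (a) 58 ≥ 54 — meets; (b) 64 ≥ 54 — meets.
  Stage 1 is satisfied; the onus moves to the trustee.
Stage 2 (trustee, a scintilla of evidence, weight exceeds 11): (c) 7 (beneficiary's 66 disregarded) ≤ 11 — fails.
  The trustee does not carry Stage 2.
So the beneficiary prevails.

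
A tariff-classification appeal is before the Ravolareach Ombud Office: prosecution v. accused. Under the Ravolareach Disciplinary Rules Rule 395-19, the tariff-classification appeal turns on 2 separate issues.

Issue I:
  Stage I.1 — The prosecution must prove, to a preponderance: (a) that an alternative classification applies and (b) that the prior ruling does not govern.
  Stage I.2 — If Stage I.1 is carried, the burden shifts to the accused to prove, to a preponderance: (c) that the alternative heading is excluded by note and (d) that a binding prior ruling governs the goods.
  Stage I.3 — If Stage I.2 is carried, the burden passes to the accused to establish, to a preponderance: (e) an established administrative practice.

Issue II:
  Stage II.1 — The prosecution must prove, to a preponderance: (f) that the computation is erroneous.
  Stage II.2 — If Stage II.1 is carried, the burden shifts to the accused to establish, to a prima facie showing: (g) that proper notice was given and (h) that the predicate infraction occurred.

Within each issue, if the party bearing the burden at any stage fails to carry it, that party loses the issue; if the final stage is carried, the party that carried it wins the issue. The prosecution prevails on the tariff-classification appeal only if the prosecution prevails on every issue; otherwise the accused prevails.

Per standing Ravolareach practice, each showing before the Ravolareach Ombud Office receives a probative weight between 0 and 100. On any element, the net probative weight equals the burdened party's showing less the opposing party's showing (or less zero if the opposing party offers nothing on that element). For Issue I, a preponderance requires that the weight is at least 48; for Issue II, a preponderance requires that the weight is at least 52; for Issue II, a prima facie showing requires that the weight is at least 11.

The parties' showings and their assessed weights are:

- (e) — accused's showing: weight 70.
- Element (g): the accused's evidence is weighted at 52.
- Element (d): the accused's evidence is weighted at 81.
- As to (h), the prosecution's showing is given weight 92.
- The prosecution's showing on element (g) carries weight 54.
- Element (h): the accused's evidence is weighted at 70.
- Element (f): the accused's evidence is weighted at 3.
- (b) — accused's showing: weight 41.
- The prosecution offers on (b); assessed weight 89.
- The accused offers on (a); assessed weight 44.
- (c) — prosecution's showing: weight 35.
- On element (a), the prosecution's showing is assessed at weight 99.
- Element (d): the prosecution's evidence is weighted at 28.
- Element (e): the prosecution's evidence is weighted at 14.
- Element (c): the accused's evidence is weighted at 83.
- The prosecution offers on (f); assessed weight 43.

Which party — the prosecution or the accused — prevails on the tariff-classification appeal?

— Issue I —
Stage I.1 (prosecution, a preponderance, weight is at least 48): (a) net 99−44=55 ≥ 48 — meets; (b) net 89−41=48 ≥ 48 — meets.
  The prosecution carries Stage I.1; the accused now bears the burden.
Stage I.2 (accused, a preponderance, weight is at least 48): (c) net 83−35=48 ≥ 48 — meets; (d) net 81−28=53 ≥ 48 — meets.
  All elements met. The accused retains the burden for Stage I.3.
Stage I.3 (accused, a preponderance, weight is at least 48): (e) net 70−14=56 ≥ 48 — meets.
  Stage I.3 carried; the final stage is satisfied.
All stages carried — the accused prevails on this issue.
— Issue II —
Stage II.1 (prosecution, a preponderance, weight is at least 52): (f) net 43−3=40 < 52 — fails.
  Stage II.1 not carried; the prosecution fails its burden.
So the accused prevails on this issue.
Per-issue: Issue I → accused; Issue II → accused. The prosecution must prevail on every issue; overall, the accused prevails.

accused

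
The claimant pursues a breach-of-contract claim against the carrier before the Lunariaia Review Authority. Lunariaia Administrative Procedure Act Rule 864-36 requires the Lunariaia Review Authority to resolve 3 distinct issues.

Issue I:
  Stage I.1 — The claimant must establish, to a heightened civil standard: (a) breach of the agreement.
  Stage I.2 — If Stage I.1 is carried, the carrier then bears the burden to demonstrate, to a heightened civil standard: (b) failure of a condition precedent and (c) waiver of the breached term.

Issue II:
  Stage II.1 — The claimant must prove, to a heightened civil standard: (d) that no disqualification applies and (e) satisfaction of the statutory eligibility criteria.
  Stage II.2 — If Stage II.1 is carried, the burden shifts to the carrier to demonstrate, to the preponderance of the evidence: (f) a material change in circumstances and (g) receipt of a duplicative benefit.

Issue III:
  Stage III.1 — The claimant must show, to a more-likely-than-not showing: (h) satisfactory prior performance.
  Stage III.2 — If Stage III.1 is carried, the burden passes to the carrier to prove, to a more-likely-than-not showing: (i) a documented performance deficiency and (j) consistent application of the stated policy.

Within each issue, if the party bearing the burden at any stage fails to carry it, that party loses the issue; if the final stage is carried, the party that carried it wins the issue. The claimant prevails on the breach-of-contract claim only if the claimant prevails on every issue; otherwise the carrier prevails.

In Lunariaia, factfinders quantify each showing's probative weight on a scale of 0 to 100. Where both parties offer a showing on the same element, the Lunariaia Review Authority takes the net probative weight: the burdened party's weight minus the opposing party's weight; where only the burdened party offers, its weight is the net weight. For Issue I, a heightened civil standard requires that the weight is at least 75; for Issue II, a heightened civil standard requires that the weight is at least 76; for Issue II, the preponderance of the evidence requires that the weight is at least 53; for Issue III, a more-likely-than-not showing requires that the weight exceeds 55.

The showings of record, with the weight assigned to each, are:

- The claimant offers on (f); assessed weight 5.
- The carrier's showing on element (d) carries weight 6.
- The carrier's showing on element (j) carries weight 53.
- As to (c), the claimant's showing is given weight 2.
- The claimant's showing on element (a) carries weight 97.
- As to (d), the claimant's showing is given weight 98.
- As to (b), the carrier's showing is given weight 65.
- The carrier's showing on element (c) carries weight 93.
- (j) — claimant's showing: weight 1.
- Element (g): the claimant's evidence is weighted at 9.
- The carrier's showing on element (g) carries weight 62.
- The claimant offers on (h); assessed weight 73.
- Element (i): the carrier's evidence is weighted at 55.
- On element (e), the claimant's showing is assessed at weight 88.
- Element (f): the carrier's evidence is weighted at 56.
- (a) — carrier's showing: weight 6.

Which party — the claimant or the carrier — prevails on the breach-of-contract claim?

claimant

— Issue I —
At Stage I.1 the claimant must meet a heightened civil standard (weight is at least 75): on (a) the weight is 97 less the opposing 6 gives net 91, ≥ 75, so (a) meets the standard.
  All elements met. The burden passes to the carrier.
At Stage I.2 the carrier must meet a heightened civil standard (weight is at least 75): on (b) the weight is 65, < 75, so (b) does not meet the standard; on (c) the weight is 93 less the opposing 2 gives net 91, ≥ 75, so (c) meets the standard.
  Not every element is met, so the carrier fails to carry Stage I.2.
So the claimant prevails on this issue.
— Issue II —
At Stage II.1 the claimant must meet a heightened civil standard (weight is at least 76): on (d) the weight is 98 less the opposing 6 gives net 92, which does reach 76, so (d) meets the standard; on (e) the weight is 88, which does reach 76, so (e) meets the standard.
  The claimant carries Stage II.1; the carrier now bears the burden.
At Stage II.2 the carrier must meet the preponderance of the evidence (weight is at least 53): on (f) the weight is 56 less the opposing 5 gives net 51, which does not reach 53, so (f) does not meet the standard; on (g) the weight is 62 less the opposing 9 gives net 53, ≥ 53, so (g) meets the standard.
  Stage II.2 not carried; the carrier fails its burden.
So the claimant prevails on this issue.
— Issue III —
At Stage III.1 the claimant must meet a more-likely-than-not showing (weight exceeds 55): on (h) the weight is 73, which does exceed 55, so (h) meets the standard.
  Stage III.1 is satisfied; the onus moves to the carrier.
At Stage III.2 the carrier must meet a more-likely-than-not showing (weight exceeds 55): on (i) the weight is 55, ≤ 55, so (i) does not meet the standard; on (j) the weight is 53 less the opposing 1 gives net 52, which does not exceed 55, so (j) does not meet the standard.
  The carrier does not carry Stage III.2.
The claimant prevails on this issue.
Per-issue: Issue I → claimant; Issue II → claimant; Issue III → claimant. The claimant must prevail on every issue; overall, the claimant prevails.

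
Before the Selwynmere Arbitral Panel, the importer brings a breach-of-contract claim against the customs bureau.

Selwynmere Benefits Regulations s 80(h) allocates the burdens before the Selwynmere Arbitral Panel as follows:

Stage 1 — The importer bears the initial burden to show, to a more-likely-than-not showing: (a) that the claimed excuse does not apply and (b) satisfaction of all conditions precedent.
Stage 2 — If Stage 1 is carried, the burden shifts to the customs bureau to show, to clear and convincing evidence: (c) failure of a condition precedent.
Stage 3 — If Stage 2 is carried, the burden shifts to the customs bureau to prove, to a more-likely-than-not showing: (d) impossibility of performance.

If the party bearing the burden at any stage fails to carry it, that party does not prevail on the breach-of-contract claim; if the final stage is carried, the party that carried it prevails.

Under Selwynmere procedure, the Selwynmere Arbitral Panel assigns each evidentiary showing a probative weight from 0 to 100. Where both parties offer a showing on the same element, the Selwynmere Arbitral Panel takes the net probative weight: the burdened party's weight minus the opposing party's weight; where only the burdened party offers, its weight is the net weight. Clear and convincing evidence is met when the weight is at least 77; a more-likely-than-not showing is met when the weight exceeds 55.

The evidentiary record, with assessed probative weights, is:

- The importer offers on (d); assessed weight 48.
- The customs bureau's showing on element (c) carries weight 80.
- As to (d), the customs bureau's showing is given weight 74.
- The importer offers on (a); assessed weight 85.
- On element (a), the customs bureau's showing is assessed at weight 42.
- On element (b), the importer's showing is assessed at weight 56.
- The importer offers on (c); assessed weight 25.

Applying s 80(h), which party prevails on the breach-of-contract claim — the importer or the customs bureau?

customs bureau

Stage 1 (importer, a more-likely-than-not showing, weight exceeds 55): (a) net 85−42=43 ≤ 55 — fails; (b) 56 > 55 — meets.
  Stage 1 not carried; the importer fails its burden.
So the customs bureau prevails.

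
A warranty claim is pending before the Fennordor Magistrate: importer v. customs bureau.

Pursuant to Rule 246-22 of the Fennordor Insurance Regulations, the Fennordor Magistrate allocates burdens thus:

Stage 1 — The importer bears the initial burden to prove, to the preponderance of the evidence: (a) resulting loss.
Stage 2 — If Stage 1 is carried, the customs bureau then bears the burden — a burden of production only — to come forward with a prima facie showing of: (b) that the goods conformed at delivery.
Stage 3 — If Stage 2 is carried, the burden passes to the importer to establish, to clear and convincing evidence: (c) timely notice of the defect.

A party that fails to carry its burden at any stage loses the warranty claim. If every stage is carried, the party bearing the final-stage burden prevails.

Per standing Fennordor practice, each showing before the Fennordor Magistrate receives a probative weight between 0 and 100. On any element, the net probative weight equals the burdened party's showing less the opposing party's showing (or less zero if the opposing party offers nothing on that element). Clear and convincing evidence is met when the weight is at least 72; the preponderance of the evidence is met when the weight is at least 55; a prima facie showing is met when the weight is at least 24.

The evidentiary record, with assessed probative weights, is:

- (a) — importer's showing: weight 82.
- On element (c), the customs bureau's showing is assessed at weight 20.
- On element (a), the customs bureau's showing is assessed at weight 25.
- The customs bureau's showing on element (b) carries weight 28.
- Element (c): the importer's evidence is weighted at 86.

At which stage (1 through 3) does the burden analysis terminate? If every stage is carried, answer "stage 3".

stage 3

At Stage 1 the importer must meet the preponderance of the evidence (weight is at least 55): on (a) the weight is 82 less the opposing 25 gives net 57, which does reach 55, so (a) meets the standard.
  Stage 1 is satisfied; the onus moves to the customs bureau.
At Stage 2 the customs bureau must meet a prima facie showing (weight is at least 24): on (b) the weight is 28, which does reach 24, so (b) meets the standard.
  The customs bureau carries Stage 2; the importer now bears the burden.
At Stage 3 the importer must meet clear and convincing evidence (weight is at least 72): on (c) the weight is 86 less the opposing 20 gives net 66, which does not reach 72, so (c) does not meet the standard.
  Stage 3 not carried; the importer fails its burden.
So the customs bureau prevails.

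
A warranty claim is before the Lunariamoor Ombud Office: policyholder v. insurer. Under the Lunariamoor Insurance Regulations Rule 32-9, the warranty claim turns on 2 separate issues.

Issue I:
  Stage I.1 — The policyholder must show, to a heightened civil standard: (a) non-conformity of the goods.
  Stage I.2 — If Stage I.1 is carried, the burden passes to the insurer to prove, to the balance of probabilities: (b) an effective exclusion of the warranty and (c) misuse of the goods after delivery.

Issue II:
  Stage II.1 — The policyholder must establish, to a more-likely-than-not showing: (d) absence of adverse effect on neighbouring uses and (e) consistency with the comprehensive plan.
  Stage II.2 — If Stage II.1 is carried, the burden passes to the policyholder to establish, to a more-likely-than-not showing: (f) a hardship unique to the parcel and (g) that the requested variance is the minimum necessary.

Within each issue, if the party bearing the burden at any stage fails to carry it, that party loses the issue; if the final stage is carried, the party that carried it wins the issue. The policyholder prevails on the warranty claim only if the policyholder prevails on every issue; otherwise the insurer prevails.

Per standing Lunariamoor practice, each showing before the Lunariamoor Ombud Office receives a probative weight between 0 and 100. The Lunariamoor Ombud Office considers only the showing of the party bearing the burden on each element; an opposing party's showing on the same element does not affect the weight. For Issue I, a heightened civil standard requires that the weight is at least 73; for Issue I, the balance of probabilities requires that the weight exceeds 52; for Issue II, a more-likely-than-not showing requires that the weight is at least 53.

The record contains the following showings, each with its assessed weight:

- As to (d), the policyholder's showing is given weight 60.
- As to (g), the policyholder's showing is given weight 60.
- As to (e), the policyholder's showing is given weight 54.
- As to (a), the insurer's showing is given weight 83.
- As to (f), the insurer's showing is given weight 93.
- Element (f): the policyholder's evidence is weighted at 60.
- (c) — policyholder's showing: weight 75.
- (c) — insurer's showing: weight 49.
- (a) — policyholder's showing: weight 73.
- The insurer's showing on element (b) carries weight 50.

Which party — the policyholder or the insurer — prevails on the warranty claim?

policyholder

— Issue I —
Stage I.1 — burden on policyholder; standard: a heightened civil standard (weight is at least 73).
    (a): 73 (insurer's 83 disregarded) ≥ 73 [met]
  The policyholder carries Stage I.1; the insurer now bears the burden.
Stage I.2 — burden on insurer; standard: the balance of probabilities (weight exceeds 52).
    (b): 50 ≤ 52 [not met]
    (c): 49 (policyholder's 75 disregarded) ≤ 52 [not met]
  The insurer does not carry Stage I.2.
So the policyholder prevails on this issue.
— Issue II —
Stage II.1 (policyholder, a more-likely-than-not showing, weight is at least 53): (d) 60 ≥ 53 — meets; (e) 54 ≥ 53 — meets.
  Stage II.1 is satisfied; the policyholder continues to bear the burden.
Stage II.2 (policyholder, a more-likely-than-not showing, weight is at least 53): (f) 60 (insurer's 93 disregarded) ≥ 53 — meets; (g) 60 ≥ 53 — meets.
  The policyholder carries the last stage.
Every stage carried; the policyholder prevails on this issue.
Per-issue: Issue I → policyholder; Issue II → policyholder. The policyholder must prevail on every issue; overall, the policyholder prevails.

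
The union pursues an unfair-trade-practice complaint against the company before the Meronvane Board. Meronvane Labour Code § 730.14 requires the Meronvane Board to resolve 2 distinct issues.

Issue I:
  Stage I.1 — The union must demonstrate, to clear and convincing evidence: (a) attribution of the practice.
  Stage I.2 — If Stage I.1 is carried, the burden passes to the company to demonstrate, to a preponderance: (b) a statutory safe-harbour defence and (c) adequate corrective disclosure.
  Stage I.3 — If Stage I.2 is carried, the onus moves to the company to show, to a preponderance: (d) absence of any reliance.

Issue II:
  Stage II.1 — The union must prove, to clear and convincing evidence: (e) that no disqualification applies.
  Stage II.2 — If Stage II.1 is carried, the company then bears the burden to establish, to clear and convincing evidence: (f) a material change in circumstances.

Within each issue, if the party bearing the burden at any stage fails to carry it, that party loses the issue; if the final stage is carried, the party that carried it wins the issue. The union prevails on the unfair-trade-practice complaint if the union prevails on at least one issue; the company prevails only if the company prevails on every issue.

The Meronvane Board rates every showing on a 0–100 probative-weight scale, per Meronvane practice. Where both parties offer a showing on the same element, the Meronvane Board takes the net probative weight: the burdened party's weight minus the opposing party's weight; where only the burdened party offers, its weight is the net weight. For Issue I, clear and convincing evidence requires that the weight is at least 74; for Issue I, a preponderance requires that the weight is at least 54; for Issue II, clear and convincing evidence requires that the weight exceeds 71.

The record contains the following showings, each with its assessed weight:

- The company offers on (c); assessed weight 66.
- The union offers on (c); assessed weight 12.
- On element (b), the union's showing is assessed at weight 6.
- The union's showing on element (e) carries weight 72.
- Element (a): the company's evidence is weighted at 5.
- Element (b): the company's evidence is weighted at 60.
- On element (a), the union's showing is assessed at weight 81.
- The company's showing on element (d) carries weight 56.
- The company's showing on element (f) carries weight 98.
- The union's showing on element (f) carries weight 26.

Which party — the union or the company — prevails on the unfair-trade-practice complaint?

company

— Issue I —
Stage I.1 — burden on union; standard: clear and convincing evidence (weight is at least 74).
    (a): 81 − 5 = 76 ≥ 74 [met]
  Stage I.1 is satisfied; the onus moves to the company.
Stage I.2 — burden on company; standard: a preponderance (weight is at least 54).
    (b): 60 − 6 = 54 ≥ 54 [met]
    (c): 66 − 12 = 54 ≥ 54 [met]
  All elements met. The company retains the burden for Stage I.3.
Stage I.3 — burden on company; standard: a preponderance (weight is at least 54).
    (d): 56 ≥ 54 [met]
  The company carries the last stage.
With every stage satisfied, the company prevails on this issue.
— Issue II —
At Stage II.1 the union must meet clear and convincing evidence (weight exceeds 71): on (e) the weight is 72, > 71, so (e) meets the standard.
  The union carries Stage II.1; the company now bears the burden.
At Stage II.2 the company must meet clear and convincing evidence (weight exceeds 71): on (f) the weight is 98 less the opposing 26 gives net 72, which does exceed 71, so (f) meets the standard.
  The company carries the last stage.
Every stage carried; the company prevails on this issue.
Per-issue: Issue I → company; Issue II → company. The union must prevail on at least one issue; overall, the company prevails.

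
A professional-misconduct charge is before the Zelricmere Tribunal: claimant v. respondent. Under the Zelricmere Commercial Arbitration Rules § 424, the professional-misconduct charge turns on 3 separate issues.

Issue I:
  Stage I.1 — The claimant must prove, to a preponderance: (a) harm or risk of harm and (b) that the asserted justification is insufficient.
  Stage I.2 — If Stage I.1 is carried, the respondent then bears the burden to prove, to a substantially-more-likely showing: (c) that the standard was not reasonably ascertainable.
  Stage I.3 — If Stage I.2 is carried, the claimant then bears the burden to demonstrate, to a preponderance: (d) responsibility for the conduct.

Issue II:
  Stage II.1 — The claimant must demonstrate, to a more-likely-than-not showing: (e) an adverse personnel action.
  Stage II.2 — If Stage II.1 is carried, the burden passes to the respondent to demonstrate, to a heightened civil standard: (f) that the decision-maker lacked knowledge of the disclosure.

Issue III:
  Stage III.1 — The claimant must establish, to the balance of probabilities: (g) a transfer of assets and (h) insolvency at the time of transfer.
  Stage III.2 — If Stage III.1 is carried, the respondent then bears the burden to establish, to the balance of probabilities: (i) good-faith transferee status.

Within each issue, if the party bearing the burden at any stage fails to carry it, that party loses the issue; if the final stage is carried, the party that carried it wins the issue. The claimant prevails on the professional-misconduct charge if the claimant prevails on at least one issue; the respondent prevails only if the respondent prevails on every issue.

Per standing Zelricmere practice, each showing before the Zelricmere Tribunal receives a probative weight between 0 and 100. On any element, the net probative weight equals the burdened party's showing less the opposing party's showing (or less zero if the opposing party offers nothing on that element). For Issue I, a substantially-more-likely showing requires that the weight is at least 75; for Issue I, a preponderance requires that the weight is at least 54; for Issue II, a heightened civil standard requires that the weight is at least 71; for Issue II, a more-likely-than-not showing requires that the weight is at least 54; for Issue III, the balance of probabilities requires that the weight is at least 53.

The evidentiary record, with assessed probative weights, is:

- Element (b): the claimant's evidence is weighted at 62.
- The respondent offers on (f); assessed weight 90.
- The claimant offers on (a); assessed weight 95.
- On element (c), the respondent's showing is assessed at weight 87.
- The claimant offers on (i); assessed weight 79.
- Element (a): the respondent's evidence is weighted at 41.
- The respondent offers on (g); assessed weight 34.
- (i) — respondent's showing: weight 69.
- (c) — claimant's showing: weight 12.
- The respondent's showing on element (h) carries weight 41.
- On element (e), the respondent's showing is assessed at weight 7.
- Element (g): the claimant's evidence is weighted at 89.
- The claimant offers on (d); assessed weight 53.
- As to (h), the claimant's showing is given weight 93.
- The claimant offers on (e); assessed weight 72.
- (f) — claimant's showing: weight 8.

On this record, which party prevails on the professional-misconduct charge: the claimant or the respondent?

— Issue I —
Stage I.1 (claimant, a preponderance, weight is at least 54): (a) net 95−41=54 ≥ 54 — meets; (b) 62 ≥ 54 — meets.
  All elements met. The burden passes to the respondent.
Stage I.2 (respondent, a substantially-more-likely showing, weight is at least 75): (c) net 87−12=75 ≥ 75 — meets.
  Stage I.2 carried; the burden shifts to the claimant.
Stage I.3 (claimant, a preponderance, weight is at least 54): (d) 53 < 54 — fails.
  Not every element is met, so the claimant fails to carry Stage I.3.
So the respondent prevails on this issue.
— Issue II —
Stage II.1 (claimant, a more-likely-than-not showing, weight is at least 54): (e) net 72−7=65 ≥ 54 — meets.
  The claimant carries Stage II.1; the respondent now bears the burden.
Stage II.2 (respondent, a heightened civil standard, weight is at least 71): (f) net 90−8=82 ≥ 71 — meets.
  Stage II.2 carried; the final stage is satisfied.
All stages carried — the respondent prevails on this issue.
— Issue III —
Stage III.1 (claimant, the balance of probabilities, weight is at least 53): (g) net 89−34=55 ≥ 53 — meets; (h) net 93−41=52 < 53 — fails.
  Not every element is met, so the claimant fails to carry Stage III.1.
The analysis ends at Stage III.1; the respondent prevails on this issue.
Per-issue: Issue I → respondent; Issue II → respondent; Issue III → respondent. The claimant must prevail on at least one issue; overall, the respondent prevails.

respondent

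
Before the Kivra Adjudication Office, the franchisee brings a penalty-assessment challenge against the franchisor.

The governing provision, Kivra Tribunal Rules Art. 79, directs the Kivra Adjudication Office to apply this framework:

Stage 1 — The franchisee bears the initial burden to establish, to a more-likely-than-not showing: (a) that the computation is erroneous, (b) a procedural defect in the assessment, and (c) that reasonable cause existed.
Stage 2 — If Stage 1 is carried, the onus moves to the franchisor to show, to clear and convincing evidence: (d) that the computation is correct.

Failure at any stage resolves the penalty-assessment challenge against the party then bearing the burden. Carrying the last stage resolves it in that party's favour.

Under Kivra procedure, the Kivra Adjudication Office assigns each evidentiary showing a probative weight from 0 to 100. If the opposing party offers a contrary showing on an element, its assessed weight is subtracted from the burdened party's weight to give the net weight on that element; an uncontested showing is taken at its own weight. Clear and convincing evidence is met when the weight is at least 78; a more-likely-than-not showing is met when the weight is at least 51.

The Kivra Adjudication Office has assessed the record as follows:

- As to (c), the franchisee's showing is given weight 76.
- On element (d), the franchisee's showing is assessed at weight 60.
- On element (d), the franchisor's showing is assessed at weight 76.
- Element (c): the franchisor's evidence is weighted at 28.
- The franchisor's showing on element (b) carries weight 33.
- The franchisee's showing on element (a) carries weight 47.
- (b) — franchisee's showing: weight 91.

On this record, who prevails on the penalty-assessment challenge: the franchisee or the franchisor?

franchisor

Stage 1 — burden on franchisee; standard: a more-likely-than-not showing (weight is at least 51).
    (a): 47 < 51 [not met]
    (b): 91 − 33 = 58 ≥ 51 [met]
    (c): 76 − 28 = 48 < 51 [not met]
  Stage 1 not carried; the franchisee fails its burden.
The analysis ends at Stage 1; the franchisor prevails.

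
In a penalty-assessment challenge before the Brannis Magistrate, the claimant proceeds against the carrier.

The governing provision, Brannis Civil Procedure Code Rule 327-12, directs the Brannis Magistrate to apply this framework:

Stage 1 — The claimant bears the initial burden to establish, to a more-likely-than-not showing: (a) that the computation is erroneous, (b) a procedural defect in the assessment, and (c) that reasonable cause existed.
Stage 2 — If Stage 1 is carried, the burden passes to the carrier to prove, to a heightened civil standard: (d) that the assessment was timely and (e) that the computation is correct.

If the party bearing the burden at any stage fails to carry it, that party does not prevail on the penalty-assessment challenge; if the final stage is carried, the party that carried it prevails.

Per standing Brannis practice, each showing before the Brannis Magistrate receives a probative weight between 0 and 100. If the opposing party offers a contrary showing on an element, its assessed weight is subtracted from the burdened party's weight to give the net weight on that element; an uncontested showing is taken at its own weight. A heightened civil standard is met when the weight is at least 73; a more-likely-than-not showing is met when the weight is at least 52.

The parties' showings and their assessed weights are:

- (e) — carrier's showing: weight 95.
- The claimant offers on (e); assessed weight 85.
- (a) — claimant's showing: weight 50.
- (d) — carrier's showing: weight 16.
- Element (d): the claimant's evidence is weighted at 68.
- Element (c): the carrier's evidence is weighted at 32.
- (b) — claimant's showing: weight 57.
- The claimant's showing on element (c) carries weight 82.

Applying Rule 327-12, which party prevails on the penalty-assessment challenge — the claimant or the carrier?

Stage 1 — burden on claimant; standard: a more-likely-than-not showing (weight is at least 52).
    (a): 50 < 52 [not met]
    (b): 57 ≥ 52 [met]
    (c): 82 − 32 = 50 < 52 [not met]
  The claimant does not carry Stage 1.
The analysis ends at Stage 1; the carrier prevails.

carrier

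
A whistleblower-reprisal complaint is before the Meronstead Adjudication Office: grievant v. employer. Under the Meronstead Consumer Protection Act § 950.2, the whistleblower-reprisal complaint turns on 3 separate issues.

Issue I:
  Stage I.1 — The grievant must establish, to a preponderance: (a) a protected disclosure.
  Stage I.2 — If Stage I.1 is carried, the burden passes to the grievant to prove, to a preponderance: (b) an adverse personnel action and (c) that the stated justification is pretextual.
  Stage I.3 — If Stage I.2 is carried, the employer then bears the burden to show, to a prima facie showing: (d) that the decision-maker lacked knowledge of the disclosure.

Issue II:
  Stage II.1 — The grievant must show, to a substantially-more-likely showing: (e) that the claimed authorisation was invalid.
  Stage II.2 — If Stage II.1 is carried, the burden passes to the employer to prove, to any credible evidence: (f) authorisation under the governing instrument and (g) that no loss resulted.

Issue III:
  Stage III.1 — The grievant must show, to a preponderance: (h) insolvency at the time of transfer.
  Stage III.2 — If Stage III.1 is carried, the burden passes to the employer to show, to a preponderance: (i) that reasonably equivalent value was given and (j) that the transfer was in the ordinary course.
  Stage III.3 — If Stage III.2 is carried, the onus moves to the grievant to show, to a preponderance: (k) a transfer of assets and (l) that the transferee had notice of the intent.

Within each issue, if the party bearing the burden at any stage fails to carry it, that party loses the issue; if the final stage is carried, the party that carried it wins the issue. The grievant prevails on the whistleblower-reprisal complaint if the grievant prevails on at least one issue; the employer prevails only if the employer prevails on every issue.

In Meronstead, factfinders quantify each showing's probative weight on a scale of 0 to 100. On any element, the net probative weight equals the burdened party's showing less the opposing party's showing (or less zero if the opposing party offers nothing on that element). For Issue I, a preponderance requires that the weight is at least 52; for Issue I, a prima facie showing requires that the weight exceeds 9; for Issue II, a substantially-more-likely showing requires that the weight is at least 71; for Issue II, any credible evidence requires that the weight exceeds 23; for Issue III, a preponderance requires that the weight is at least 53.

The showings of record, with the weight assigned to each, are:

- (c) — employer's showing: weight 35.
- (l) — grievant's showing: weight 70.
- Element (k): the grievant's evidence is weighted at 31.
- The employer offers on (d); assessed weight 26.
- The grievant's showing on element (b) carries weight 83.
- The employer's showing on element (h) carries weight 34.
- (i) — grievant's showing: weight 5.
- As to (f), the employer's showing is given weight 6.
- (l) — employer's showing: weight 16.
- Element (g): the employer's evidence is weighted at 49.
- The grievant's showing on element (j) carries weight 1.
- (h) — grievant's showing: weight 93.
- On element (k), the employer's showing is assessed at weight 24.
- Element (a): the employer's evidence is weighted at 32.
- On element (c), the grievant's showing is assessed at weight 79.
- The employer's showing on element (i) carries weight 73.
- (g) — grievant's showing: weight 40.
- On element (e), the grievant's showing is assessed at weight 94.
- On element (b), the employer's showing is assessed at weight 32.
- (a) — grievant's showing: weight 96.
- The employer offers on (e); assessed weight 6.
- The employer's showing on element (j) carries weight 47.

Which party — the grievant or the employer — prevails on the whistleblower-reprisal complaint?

grievant

— Issue I —
Stage I.1 (grievant, a preponderance, weight is at least 52): (a) net 96−32=64 ≥ 52 — meets.
  Stage I.1 is satisfied; the grievant continues to bear the burden.
Stage I.2 (grievant, a preponderance, weight is at least 52): (b) net 83−32=51 < 52 — fails; (c) net 79−35=44 < 52 — fails.
  Stage I.2 not carried; the grievant fails its burden.
So the employer prevails on this issue.
— Issue II —
At Stage II.1 the grievant must meet a substantially-more-likely showing (weight is at least 71): on (e) the weight is 94 less the opposing 6 gives net 88, ≥ 71, so (e) meets the standard.
  Stage II.1 carried; the burden shifts to the employer.
At Stage II.2 the employer must meet any credible evidence (weight exceeds 23): on (f) the weight is 6, ≤ 23, so (f) does not meet the standard; on (g) the weight is 49 less the opposing 40 gives net 9, ≤ 23, so (g) does not meet the standard.
  Stage II.2 not carried; the employer fails its burden.
The grievant prevails on this issue.
— Issue III —
At Stage III.1 the grievant must meet a preponderance (weight is at least 53): on (h) the weight is 93 less the opposing 34 gives net 59, ≥ 53, so (h) meets the standard.
  All elements met. The burden passes to the employer.
At Stage III.2 the employer must meet a preponderance (weight is at least 53): on (i) the weight is 73 less the opposing 5 gives net 68, which does reach 53, so (i) meets the standard; on (j) the weight is 47 less the opposing 1 gives net 46, < 53, so (j) does not meet the standard.
  The employer does not carry Stage III.2.
The grievant prevails on this issue.
Per-issue: Issue I → employer; Issue II → grievant; Issue III → grievant. The grievant must prevail on at least one issue; overall, the grievant prevails.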